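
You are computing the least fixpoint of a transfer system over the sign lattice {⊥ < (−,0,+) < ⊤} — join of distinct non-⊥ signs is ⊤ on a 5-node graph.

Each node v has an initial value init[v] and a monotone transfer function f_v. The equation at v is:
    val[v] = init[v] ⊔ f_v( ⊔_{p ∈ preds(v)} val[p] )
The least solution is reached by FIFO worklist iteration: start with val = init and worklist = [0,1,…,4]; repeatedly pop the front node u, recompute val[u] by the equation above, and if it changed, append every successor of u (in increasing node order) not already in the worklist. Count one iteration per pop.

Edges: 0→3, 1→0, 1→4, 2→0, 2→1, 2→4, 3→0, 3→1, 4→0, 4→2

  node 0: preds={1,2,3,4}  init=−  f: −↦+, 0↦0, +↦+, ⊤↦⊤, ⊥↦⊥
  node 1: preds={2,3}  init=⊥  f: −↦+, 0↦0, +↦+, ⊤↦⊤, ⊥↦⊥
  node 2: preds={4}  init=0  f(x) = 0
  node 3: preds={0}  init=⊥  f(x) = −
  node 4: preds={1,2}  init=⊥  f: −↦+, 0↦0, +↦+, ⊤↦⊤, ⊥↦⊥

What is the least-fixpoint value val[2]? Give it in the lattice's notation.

Trace (12 dequeues):
  [1] u=0 | in 0 | out ⊤ | prev − | push {}
  [2] u=1 | in 0 | out 0 | prev ⊥ | push {0}
  [3] u=2 | in ⊥ | out 0 | ==
  [4] u=3 | in ⊤ | out − | prev ⊥ | push {1}
  [5] u=4 | in 0 | out 0 | prev ⊥ | push {2}
  [6] u=0 | in ⊤ | out ⊤ | ==
  [7] u=1 | in ⊤ | out ⊤ | prev 0 | push {0,4}
  [8] u=2 | in 0 | out 0 | ==
  [9] u=0 | in ⊤ | out ⊤ | ==
  [10] u=4 | in ⊤ | out ⊤ | prev 0 | push {0,2}
  [11] u=0 | in ⊤ | out ⊤ | ==
  [12] u=2 | in ⊤ | out 0 | ==

Converged values:
  [0] ⊤
  [1] ⊤
  [2] 0
  [3] −
  [4] ⊤

0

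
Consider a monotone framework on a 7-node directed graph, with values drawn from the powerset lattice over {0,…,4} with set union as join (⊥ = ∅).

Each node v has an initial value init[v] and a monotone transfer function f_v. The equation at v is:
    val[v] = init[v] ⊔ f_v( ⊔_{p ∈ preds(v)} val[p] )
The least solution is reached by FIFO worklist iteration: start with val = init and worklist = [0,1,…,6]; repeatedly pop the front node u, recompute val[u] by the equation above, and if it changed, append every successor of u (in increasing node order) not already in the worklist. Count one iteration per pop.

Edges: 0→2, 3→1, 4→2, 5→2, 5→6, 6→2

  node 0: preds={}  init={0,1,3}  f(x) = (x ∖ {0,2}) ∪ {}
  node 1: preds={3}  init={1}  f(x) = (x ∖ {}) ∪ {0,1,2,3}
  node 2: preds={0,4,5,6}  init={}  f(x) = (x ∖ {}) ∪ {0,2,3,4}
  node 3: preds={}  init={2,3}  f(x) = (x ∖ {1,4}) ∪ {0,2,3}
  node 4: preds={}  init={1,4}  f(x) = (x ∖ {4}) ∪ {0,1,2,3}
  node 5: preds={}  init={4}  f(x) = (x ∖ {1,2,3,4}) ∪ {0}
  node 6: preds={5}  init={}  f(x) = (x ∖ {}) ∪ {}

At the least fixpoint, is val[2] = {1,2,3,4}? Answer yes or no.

no

Worklist (9 pops):
  #1 pop 0: in={} → {0,1,3} (no change)
  #2 pop 1: in={2,3} → {0,1,2,3} (was {1}); enqueue []
  #3 pop 2: in={0,1,3,4} → {0,1,2,3,4} (was {}); enqueue []
  #4 pop 3: in={} → {0,2,3} (was {2,3}); enqueue [1]
  #5 pop 4: in={} → {0,1,2,3,4} (was {1,4}); enqueue [2]
  #6 pop 5: in={} → {0,4} (was {4}); enqueue []
  #7 pop 6: in={0,4} → {0,4} (was {}); enqueue []
  #8 pop 1: in={0,2,3} → {0,1,2,3} (no change)
  #9 pop 2: in={0,1,2,3,4} → {0,1,2,3,4} (no change)

Fixpoint:
  val[0] = {0,1,3}
  val[1] = {0,1,2,3}
  val[2] = {0,1,2,3,4}
  val[3] = {0,2,3}
  val[4] = {0,1,2,3,4}
  val[5] = {0,4}
  val[6] = {0,4}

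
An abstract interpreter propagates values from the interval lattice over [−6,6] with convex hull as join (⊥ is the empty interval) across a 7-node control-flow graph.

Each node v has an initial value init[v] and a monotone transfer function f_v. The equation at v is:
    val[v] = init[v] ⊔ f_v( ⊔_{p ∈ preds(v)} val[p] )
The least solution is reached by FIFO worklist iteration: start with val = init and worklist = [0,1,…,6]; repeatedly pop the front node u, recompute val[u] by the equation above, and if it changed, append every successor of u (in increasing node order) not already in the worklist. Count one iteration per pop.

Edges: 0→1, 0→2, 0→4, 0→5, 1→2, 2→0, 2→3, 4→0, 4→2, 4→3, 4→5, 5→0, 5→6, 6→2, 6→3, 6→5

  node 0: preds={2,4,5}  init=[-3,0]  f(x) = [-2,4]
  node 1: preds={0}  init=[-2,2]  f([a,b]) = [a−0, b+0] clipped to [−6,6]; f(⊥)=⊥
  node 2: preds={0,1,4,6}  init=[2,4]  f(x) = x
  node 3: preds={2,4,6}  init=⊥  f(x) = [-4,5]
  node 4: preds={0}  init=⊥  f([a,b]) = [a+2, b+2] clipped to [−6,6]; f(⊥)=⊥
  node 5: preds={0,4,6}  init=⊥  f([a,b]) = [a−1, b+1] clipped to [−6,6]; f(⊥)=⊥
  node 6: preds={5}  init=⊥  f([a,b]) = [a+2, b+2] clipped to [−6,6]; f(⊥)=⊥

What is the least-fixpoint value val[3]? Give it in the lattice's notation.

[-4,5]

Iteration log — 12 steps:
  step 1. node 0  ⊔preds=[2,4]  new=[-3,4]  old=[-3,0]  +wl: 
  step 2. node 1  ⊔preds=[-3,4]  new=[-3,4]  old=[-2,2]  +wl: 
  step 3. node 2  ⊔preds=[-3,4]  new=[-3,4]  old=[2,4]  +wl: 0
  step 4. node 3  ⊔preds=[-3,4]  new=[-4,5]  old=⊥  +wl: 
  step 5. node 4  ⊔preds=[-3,4]  new=[-1,6]  old=⊥  +wl: 2,3
  step 6. node 5  ⊔preds=[-3,6]  new=[-4,6]  old=⊥  +wl: 
  step 7. node 6  ⊔preds=[-4,6]  new=[-2,6]  old=⊥  +wl: 5
  step 8. node 0  ⊔preds=[-4,6]  new=[-3,4]  stable
  step 9. node 2  ⊔preds=[-3,6]  new=[-3,6]  old=[-3,4]  +wl: 0
  step 10. node 3  ⊔preds=[-3,6]  new=[-4,5]  stable
  step 11. node 5  ⊔preds=[-3,6]  new=[-4,6]  stable
  step 12. node 0  ⊔preds=[-4,6]  new=[-3,4]  stable

Least fixpoint reached:
  node 0: [-3,4]
  node 1: [-3,4]
  node 2: [-3,6]
  node 3: [-4,5]
  node 4: [-1,6]
  node 5: [-4,6]
  node 6: [-2,6]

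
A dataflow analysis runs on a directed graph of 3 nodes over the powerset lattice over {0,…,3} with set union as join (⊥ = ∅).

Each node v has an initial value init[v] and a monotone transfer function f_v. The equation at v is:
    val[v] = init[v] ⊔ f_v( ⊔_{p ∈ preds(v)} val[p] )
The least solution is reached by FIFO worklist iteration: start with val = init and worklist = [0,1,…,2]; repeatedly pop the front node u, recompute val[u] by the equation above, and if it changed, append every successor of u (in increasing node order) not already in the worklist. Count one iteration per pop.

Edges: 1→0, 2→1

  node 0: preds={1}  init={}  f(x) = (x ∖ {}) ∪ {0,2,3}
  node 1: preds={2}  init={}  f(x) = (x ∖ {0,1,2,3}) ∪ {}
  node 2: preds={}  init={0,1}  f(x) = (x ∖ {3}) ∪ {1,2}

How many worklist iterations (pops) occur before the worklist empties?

4

Worklist (4 pops):
  #1 pop 0: in={} → {0,2,3} (was {}); enqueue []
  #2 pop 1: in={0,1} → {} (no change)
  #3 pop 2: in={} → {0,1,2} (was {0,1}); enqueue [1]
  #4 pop 1: in={0,1,2} → {} (no change)

Fixpoint:
  val[0] = {0,2,3}
  val[1] = {}
  val[2] = {0,1,2}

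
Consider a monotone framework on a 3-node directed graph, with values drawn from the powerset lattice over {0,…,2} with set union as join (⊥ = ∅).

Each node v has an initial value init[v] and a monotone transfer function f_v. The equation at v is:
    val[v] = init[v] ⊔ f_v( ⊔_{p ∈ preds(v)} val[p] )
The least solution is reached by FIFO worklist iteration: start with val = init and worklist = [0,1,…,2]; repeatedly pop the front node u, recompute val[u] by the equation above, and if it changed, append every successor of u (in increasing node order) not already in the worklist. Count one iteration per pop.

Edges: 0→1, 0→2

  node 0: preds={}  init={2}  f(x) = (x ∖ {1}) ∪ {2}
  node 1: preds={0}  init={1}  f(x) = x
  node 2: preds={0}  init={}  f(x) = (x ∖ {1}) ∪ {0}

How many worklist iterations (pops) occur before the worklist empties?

3

Iteration log — 3 steps:
  step 1. node 0  ⊔preds={}  new={2}  stable
  step 2. node 1  ⊔preds={2}  new={1,2}  old={1}  +wl: 
  step 3. node 2  ⊔preds={2}  new={0,2}  old={}  +wl: 

Least fixpoint reached:
  node 0: {2}
  node 1: {1,2}
  node 2: {0,2}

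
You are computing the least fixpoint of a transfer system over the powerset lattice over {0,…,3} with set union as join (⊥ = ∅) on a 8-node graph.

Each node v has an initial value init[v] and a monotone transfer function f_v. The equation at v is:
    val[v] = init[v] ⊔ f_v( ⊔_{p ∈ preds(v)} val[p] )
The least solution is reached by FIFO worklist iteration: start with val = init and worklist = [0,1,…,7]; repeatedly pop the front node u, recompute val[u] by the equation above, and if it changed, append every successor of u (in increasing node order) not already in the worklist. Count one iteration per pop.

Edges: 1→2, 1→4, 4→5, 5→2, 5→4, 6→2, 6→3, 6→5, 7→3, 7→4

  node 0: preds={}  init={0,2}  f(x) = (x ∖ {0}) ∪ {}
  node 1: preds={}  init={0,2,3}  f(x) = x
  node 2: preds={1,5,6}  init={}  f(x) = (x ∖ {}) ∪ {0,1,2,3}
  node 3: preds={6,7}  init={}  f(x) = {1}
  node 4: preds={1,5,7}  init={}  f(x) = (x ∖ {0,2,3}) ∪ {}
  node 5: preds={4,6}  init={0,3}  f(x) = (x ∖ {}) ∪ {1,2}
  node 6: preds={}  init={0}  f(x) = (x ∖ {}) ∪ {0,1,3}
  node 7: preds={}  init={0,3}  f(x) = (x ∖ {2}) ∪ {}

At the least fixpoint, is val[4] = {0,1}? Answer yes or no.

Worklist (12 pops):
  #1 pop 0: in={} → {0,2} (no change)
  #2 pop 1: in={} → {0,2,3} (no change)
  #3 pop 2: in={0,2,3} → {0,1,2,3} (was {}); enqueue []
  #4 pop 3: in={0,3} → {1} (was {}); enqueue []
  #5 pop 4: in={0,2,3} → {} (no change)
  #6 pop 5: in={0} → {0,1,2,3} (was {0,3}); enqueue [2,4]
  #7 pop 6: in={} → {0,1,3} (was {0}); enqueue [3,5]
  #8 pop 7: in={} → {0,3} (no change)
  #9 pop 2: in={0,1,2,3} → {0,1,2,3} (no change)
  #10 pop 4: in={0,1,2,3} → {1} (was {}); enqueue []
  #11 pop 3: in={0,1,3} → {1} (no change)
  #12 pop 5: in={0,1,3} → {0,1,2,3} (no change)

Fixpoint:
  val[0] = {0,2}
  val[1] = {0,2,3}
  val[2] = {0,1,2,3}
  val[3] = {1}
  val[4] = {1}
  val[5] = {0,1,2,3}
  val[6] = {0,1,3}
  val[7] = {0,3}

no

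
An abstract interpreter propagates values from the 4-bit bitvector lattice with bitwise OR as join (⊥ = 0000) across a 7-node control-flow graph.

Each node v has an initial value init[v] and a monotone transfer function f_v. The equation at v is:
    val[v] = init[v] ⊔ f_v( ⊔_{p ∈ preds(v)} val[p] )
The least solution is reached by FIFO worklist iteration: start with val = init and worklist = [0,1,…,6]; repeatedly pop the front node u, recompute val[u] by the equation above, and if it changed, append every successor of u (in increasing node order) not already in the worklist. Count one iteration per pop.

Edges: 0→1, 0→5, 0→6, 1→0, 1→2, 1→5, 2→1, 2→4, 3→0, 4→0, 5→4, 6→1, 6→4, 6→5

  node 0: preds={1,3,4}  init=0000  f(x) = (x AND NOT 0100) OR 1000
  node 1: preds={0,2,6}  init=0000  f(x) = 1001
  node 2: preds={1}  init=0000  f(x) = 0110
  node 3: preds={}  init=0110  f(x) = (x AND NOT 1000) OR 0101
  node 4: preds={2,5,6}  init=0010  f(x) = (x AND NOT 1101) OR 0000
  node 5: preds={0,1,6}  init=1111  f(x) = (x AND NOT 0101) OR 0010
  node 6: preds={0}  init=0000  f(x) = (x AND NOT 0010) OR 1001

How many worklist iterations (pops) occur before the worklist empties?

12

Worklist (12 pops):
  #1 pop 0: in=0110 → 1010 (was 0000); enqueue []
  #2 pop 1: in=1010 → 1001 (was 0000); enqueue [0]
  #3 pop 2: in=1001 → 0110 (was 0000); enqueue [1]
  #4 pop 3: in=0000 → 0111 (was 0110); enqueue []
  #5 pop 4: in=1111 → 0010 (no change)
  #6 pop 5: in=1011 → 1111 (no change)
  #7 pop 6: in=1010 → 1001 (was 0000); enqueue [4,5]
  #8 pop 0: in=1111 → 1011 (was 1010); enqueue [6]
  #9 pop 1: in=1111 → 1001 (no change)
  #10 pop 4: in=1111 → 0010 (no change)
  #11 pop 5: in=1011 → 1111 (no change)
  #12 pop 6: in=1011 → 1001 (no change)

Fixpoint:
  val[0] = 1011
  val[1] = 1001
  val[2] = 0110
  val[3] = 0111
  val[4] = 0010
  val[5] = 1111
  val[6] = 1001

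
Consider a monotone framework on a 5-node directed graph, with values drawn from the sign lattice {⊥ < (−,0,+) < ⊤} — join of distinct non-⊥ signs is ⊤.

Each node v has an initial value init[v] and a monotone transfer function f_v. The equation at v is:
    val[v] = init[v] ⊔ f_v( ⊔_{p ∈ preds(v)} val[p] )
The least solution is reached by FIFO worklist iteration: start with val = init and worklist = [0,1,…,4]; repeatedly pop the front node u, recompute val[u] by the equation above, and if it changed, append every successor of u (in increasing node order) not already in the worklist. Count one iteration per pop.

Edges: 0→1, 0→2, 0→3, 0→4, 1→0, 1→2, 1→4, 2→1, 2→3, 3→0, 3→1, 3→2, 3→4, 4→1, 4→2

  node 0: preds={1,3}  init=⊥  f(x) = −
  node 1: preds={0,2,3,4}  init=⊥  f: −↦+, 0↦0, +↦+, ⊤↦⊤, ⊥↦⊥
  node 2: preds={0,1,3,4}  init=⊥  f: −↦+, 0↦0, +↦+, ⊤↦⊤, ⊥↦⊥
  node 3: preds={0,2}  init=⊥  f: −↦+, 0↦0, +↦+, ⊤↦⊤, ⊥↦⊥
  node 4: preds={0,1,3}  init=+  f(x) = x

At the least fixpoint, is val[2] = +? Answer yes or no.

Worklist (8 pops):
  #1 pop 0: in=⊥ → − (was ⊥); enqueue []
  #2 pop 1: in=⊤ → ⊤ (was ⊥); enqueue [0]
  #3 pop 2: in=⊤ → ⊤ (was ⊥); enqueue [1]
  #4 pop 3: in=⊤ → ⊤ (was ⊥); enqueue [2]
  #5 pop 4: in=⊤ → ⊤ (was +); enqueue []
  #6 pop 0: in=⊤ → − (no change)
  #7 pop 1: in=⊤ → ⊤ (no change)
  #8 pop 2: in=⊤ → ⊤ (no change)

Fixpoint:
  val[0] = −
  val[1] = ⊤
  val[2] = ⊤
  val[3] = ⊤
  val[4] = ⊤

no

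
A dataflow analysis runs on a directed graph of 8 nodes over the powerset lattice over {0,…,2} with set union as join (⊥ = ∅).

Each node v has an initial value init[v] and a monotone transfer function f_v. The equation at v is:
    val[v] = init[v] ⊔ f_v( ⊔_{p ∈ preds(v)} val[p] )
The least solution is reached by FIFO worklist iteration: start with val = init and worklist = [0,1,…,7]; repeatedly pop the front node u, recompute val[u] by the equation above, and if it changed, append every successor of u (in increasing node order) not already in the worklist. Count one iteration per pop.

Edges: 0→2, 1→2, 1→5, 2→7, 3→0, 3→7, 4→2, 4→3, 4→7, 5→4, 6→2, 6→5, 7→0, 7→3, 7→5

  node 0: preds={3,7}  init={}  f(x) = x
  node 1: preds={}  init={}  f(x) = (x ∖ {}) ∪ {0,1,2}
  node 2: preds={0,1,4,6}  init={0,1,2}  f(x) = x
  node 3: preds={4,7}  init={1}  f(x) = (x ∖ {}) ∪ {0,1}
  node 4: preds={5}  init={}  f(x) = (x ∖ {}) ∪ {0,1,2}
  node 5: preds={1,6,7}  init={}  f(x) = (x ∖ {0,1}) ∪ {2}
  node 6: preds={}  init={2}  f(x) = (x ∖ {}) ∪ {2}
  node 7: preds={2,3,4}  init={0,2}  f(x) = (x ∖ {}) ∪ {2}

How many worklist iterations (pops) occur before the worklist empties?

13

Iteration log — 13 steps:
  step 1. node 0  ⊔preds={0,1,2}  new={0,1,2}  old={}  +wl: 
  step 2. node 1  ⊔preds={}  new={0,1,2}  old={}  +wl: 
  step 3. node 2  ⊔preds={0,1,2}  new={0,1,2}  stable
  step 4. node 3  ⊔preds={0,2}  new={0,1,2}  old={1}  +wl: 0
  step 5. node 4  ⊔preds={}  new={0,1,2}  old={}  +wl: 2,3
  step 6. node 5  ⊔preds={0,1,2}  new={2}  old={}  +wl: 4
  step 7. node 6  ⊔preds={}  new={2}  stable
  step 8. node 7  ⊔preds={0,1,2}  new={0,1,2}  old={0,2}  +wl: 5
  step 9. node 0  ⊔preds={0,1,2}  new={0,1,2}  stable
  step 10. node 2  ⊔preds={0,1,2}  new={0,1,2}  stable
  step 11. node 3  ⊔preds={0,1,2}  new={0,1,2}  stable
  step 12. node 4  ⊔preds={2}  new={0,1,2}  stable
  step 13. node 5  ⊔preds={0,1,2}  new={2}  stable

Least fixpoint reached:
  node 0: {0,1,2}
  node 1: {0,1,2}
  node 2: {0,1,2}
  node 3: {0,1,2}
  node 4: {0,1,2}
  node 5: {2}
  node 6: {2}
  node 7: {0,1,2}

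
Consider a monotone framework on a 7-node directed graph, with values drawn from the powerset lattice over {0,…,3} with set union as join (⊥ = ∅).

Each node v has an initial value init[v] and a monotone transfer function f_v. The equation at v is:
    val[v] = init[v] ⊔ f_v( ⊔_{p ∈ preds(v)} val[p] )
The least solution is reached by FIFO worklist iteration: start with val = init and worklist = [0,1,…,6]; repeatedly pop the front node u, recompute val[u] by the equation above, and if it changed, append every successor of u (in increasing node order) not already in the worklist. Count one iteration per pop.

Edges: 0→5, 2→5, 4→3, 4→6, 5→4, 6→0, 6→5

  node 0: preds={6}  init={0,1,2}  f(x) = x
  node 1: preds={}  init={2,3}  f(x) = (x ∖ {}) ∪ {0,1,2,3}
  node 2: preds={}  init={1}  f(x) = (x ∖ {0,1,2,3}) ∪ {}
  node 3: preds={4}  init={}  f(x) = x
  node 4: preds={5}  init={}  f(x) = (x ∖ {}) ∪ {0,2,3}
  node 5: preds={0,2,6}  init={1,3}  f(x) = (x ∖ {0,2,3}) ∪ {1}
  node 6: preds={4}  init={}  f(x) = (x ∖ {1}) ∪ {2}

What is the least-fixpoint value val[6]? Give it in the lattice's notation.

Trace (10 dequeues):
  [1] u=0 | in {} | out {0,1,2} | ==
  [2] u=1 | in {} | out {0,1,2,3} | prev {2,3} | push {}
  [3] u=2 | in {} | out {1} | ==
  [4] u=3 | in {} | out {} | ==
  [5] u=4 | in {1,3} | out {0,1,2,3} | prev {} | push {3}
  [6] u=5 | in {0,1,2} | out {1,3} | ==
  [7] u=6 | in {0,1,2,3} | out {0,2,3} | prev {} | push {0,5}
  [8] u=3 | in {0,1,2,3} | out {0,1,2,3} | prev {} | push {}
  [9] u=0 | in {0,2,3} | out {0,1,2,3} | prev {0,1,2} | push {}
  [10] u=5 | in {0,1,2,3} | out {1,3} | ==

Converged values:
  [0] {0,1,2,3}
  [1] {0,1,2,3}
  [2] {1}
  [3] {0,1,2,3}
  [4] {0,1,2,3}
  [5] {1,3}
  [6] {0,2,3}

{0,2,3}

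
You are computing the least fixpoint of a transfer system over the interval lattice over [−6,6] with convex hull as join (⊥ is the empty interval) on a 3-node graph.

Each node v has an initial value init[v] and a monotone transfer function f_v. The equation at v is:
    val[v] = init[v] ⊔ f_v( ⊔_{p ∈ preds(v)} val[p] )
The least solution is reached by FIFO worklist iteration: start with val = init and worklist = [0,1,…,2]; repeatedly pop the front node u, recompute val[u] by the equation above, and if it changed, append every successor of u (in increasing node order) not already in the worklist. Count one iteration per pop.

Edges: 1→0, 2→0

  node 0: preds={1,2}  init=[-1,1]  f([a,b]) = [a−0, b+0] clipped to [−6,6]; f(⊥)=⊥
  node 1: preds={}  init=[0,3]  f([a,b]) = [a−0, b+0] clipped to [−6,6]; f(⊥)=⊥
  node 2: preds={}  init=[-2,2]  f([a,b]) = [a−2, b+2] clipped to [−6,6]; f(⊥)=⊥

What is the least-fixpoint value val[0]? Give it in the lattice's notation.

[-2,3]

Worklist (3 pops):
  #1 pop 0: in=[-2,3] → [-2,3] (was [-1,1]); enqueue []
  #2 pop 1: in=⊥ → [0,3] (no change)
  #3 pop 2: in=⊥ → [-2,2] (no change)

Fixpoint:
  val[0] = [-2,3]
  val[1] = [0,3]
  val[2] = [-2,2]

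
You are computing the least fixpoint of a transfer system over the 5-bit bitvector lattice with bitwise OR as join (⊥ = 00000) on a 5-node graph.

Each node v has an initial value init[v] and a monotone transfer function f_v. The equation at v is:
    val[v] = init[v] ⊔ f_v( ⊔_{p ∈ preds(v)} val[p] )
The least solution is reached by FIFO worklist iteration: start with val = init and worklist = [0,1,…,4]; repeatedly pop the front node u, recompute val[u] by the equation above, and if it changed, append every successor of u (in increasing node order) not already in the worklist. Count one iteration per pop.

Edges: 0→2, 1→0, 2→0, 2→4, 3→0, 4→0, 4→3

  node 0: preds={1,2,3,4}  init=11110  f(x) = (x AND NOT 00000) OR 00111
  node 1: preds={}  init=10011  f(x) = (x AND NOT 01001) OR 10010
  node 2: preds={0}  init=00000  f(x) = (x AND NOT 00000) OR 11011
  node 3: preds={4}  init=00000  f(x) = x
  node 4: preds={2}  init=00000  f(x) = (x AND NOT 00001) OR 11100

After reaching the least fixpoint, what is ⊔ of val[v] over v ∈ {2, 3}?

11111

Trace (8 dequeues):
  [1] u=0 | in 10011 | out 11111 | prev 11110 | push {}
  [2] u=1 | in 00000 | out 10011 | ==
  [3] u=2 | in 11111 | out 11111 | prev 00000 | push {0}
  [4] u=3 | in 00000 | out 00000 | ==
  [5] u=4 | in 11111 | out 11110 | prev 00000 | push {3}
  [6] u=0 | in 11111 | out 11111 | ==
  [7] u=3 | in 11110 | out 11110 | prev 00000 | push {0}
  [8] u=0 | in 11111 | out 11111 | ==

Converged values:
  [0] 11111
  [1] 10011
  [2] 11111
  [3] 11110
  [4] 11110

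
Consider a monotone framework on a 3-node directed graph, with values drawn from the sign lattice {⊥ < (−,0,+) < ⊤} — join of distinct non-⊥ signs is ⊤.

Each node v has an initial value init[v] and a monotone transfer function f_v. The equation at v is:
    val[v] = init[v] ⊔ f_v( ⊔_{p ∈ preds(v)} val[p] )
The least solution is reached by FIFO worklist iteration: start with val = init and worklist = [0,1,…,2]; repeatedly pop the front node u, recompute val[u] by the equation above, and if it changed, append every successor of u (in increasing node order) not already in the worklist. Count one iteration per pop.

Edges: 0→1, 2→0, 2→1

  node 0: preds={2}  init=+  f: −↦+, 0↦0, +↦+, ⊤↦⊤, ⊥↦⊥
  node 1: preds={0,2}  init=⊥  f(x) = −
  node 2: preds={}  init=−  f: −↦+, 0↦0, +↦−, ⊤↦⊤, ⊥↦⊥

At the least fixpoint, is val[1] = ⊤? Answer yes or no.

no

Iteration log — 3 steps:
  step 1. node 0  ⊔preds=−  new=+  stable
  step 2. node 1  ⊔preds=⊤  new=−  old=⊥  +wl: 
  step 3. node 2  ⊔preds=⊥  new=−  stable

Least fixpoint reached:
  node 0: +
  node 1: −
  node 2: −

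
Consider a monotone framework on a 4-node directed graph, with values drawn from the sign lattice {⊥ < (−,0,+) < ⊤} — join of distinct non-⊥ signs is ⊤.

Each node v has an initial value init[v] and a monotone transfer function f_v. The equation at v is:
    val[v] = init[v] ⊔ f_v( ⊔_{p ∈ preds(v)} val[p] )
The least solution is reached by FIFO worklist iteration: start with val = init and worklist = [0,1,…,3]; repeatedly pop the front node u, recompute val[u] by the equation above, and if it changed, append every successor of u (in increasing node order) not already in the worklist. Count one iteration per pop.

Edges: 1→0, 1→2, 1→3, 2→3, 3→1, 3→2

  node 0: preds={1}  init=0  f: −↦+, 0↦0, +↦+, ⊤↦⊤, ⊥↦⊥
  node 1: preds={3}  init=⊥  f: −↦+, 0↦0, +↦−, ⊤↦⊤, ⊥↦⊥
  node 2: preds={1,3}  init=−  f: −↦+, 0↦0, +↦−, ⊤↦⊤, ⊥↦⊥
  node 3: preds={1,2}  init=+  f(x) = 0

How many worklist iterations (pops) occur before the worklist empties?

Worklist (9 pops):
  #1 pop 0: in=⊥ → 0 (no change)
  #2 pop 1: in=+ → − (was ⊥); enqueue [0]
  #3 pop 2: in=⊤ → ⊤ (was −); enqueue []
  #4 pop 3: in=⊤ → ⊤ (was +); enqueue [1,2]
  #5 pop 0: in=− → ⊤ (was 0); enqueue []
  #6 pop 1: in=⊤ → ⊤ (was −); enqueue [0,3]
  #7 pop 2: in=⊤ → ⊤ (no change)
  #8 pop 0: in=⊤ → ⊤ (no change)
  #9 pop 3: in=⊤ → ⊤ (no change)

Fixpoint:
  val[0] = ⊤
  val[1] = ⊤
  val[2] = ⊤
  val[3] = ⊤

9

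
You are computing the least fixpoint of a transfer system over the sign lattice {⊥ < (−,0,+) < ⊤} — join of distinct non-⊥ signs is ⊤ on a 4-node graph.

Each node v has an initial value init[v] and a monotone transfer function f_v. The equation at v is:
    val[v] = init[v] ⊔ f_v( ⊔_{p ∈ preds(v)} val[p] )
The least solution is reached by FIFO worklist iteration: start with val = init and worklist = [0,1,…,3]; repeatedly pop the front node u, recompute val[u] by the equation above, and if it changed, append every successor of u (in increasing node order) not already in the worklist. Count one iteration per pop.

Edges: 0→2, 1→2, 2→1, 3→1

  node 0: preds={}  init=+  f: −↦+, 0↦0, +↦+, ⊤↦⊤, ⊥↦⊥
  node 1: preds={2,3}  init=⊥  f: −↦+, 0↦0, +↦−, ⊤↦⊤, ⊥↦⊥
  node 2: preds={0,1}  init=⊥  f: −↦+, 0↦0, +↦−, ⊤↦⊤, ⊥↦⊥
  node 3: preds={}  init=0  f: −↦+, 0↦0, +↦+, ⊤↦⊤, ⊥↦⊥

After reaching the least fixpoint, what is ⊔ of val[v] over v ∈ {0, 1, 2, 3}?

Trace (6 dequeues):
  [1] u=0 | in ⊥ | out + | ==
  [2] u=1 | in 0 | out 0 | prev ⊥ | push {}
  [3] u=2 | in ⊤ | out ⊤ | prev ⊥ | push {1}
  [4] u=3 | in ⊥ | out 0 | ==
  [5] u=1 | in ⊤ | out ⊤ | prev 0 | push {2}
  [6] u=2 | in ⊤ | out ⊤ | ==

Converged values:
  [0] +
  [1] ⊤
  [2] ⊤
  [3] 0

⊤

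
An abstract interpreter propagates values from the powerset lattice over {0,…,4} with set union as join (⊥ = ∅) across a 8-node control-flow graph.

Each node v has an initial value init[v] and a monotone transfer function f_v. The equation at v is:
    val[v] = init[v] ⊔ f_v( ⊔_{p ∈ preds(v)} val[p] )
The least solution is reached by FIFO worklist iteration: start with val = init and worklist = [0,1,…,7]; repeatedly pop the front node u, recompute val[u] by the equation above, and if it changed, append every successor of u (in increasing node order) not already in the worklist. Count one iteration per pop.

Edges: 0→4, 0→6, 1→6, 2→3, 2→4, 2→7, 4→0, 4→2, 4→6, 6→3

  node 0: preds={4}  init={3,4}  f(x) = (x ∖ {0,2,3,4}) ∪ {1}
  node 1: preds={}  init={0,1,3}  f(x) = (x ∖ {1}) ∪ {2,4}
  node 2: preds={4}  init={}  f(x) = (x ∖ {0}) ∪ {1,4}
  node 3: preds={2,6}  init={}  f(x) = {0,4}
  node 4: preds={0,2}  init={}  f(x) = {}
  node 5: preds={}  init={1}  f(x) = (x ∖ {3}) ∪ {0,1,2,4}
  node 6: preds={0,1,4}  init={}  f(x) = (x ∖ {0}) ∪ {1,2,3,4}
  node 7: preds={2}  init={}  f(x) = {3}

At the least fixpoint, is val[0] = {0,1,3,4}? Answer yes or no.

no

Trace (9 dequeues):
  [1] u=0 | in {} | out {1,3,4} | prev {3,4} | push {}
  [2] u=1 | in {} | out {0,1,2,3,4} | prev {0,1,3} | push {}
  [3] u=2 | in {} | out {1,4} | prev {} | push {}
  [4] u=3 | in {1,4} | out {0,4} | prev {} | push {}
  [5] u=4 | in {1,3,4} | out {} | ==
  [6] u=5 | in {} | out {0,1,2,4} | prev {1} | push {}
  [7] u=6 | in {0,1,2,3,4} | out {1,2,3,4} | prev {} | push {3}
  [8] u=7 | in {1,4} | out {3} | prev {} | push {}
  [9] u=3 | in {1,2,3,4} | out {0,4} | ==

Converged values:
  [0] {1,3,4}
  [1] {0,1,2,3,4}
  [2] {1,4}
  [3] {0,4}
  [4] {}
  [5] {0,1,2,4}
  [6] {1,2,3,4}
  [7] {3}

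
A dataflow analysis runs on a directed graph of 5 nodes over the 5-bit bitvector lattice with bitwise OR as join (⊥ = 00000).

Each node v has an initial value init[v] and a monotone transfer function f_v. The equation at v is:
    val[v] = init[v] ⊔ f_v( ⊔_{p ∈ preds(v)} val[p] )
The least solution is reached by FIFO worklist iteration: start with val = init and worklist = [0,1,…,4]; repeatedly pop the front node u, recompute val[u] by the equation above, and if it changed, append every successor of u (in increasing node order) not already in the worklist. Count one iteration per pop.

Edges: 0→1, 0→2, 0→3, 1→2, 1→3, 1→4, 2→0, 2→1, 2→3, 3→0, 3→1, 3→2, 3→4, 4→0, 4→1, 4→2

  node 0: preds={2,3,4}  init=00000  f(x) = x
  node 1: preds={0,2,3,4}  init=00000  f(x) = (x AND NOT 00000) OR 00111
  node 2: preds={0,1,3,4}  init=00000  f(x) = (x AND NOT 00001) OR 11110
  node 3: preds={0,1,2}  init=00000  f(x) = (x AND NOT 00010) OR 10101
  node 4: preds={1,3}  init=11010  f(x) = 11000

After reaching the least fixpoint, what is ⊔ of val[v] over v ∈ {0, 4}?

11111

Trace (9 dequeues):
  [1] u=0 | in 11010 | out 11010 | prev 00000 | push {}
  [2] u=1 | in 11010 | out 11111 | prev 00000 | push {}
  [3] u=2 | in 11111 | out 11110 | prev 00000 | push {0,1}
  [4] u=3 | in 11111 | out 11101 | prev 00000 | push {2}
  [5] u=4 | in 11111 | out 11010 | ==
  [6] u=0 | in 11111 | out 11111 | prev 11010 | push {3}
  [7] u=1 | in 11111 | out 11111 | ==
  [8] u=2 | in 11111 | out 11110 | ==
  [9] u=3 | in 11111 | out 11101 | ==

Converged values:
  [0] 11111
  [1] 11111
  [2] 11110
  [3] 11101
  [4] 11010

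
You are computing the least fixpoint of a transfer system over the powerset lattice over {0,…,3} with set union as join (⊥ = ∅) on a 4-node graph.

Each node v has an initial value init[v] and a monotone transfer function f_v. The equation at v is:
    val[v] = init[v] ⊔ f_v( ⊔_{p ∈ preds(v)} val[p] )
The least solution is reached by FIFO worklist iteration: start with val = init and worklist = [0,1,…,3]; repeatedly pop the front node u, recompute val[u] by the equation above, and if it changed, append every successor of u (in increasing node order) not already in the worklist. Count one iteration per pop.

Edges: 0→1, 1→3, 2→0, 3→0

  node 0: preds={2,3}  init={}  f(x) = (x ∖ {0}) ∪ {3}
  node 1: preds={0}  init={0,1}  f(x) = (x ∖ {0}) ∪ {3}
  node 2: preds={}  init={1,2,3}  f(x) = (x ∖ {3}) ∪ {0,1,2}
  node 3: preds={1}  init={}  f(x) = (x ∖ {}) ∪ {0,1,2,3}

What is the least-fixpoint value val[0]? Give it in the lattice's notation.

{1,2,3}

Trace (5 dequeues):
  [1] u=0 | in {1,2,3} | out {1,2,3} | prev {} | push {}
  [2] u=1 | in {1,2,3} | out {0,1,2,3} | prev {0,1} | push {}
  [3] u=2 | in {} | out {0,1,2,3} | prev {1,2,3} | push {0}
  [4] u=3 | in {0,1,2,3} | out {0,1,2,3} | prev {} | push {}
  [5] u=0 | in {0,1,2,3} | out {1,2,3} | ==

Converged values:
  [0] {1,2,3}
  [1] {0,1,2,3}
  [2] {0,1,2,3}
  [3] {0,1,2,3}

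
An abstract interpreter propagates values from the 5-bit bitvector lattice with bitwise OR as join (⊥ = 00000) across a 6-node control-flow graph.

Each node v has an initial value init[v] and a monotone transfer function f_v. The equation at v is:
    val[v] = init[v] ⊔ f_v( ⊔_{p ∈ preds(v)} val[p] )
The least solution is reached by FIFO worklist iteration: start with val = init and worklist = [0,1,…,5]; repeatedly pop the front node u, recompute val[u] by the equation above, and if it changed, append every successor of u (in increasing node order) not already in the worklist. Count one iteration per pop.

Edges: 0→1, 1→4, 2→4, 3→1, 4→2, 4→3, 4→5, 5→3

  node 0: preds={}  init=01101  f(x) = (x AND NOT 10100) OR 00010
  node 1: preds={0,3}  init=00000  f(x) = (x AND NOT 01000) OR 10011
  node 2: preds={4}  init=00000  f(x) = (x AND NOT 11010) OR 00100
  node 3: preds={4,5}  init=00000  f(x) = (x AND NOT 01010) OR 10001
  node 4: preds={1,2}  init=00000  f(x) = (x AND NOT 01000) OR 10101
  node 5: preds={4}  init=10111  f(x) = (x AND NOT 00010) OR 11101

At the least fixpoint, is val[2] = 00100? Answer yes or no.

no

Worklist (10 pops):
  #1 pop 0: in=00000 → 01111 (was 01101); enqueue []
  #2 pop 1: in=01111 → 10111 (was 00000); enqueue []
  #3 pop 2: in=00000 → 00100 (was 00000); enqueue []
  #4 pop 3: in=10111 → 10101 (was 00000); enqueue [1]
  #5 pop 4: in=10111 → 10111 (was 00000); enqueue [2,3]
  #6 pop 5: in=10111 → 11111 (was 10111); enqueue []
  #7 pop 1: in=11111 → 10111 (no change)
  #8 pop 2: in=10111 → 00101 (was 00100); enqueue [4]
  #9 pop 3: in=11111 → 10101 (no change)
  #10 pop 4: in=10111 → 10111 (no change)

Fixpoint:
  val[0] = 01111
  val[1] = 10111
  val[2] = 00101
  val[3] = 10101
  val[4] = 10111
  val[5] = 11111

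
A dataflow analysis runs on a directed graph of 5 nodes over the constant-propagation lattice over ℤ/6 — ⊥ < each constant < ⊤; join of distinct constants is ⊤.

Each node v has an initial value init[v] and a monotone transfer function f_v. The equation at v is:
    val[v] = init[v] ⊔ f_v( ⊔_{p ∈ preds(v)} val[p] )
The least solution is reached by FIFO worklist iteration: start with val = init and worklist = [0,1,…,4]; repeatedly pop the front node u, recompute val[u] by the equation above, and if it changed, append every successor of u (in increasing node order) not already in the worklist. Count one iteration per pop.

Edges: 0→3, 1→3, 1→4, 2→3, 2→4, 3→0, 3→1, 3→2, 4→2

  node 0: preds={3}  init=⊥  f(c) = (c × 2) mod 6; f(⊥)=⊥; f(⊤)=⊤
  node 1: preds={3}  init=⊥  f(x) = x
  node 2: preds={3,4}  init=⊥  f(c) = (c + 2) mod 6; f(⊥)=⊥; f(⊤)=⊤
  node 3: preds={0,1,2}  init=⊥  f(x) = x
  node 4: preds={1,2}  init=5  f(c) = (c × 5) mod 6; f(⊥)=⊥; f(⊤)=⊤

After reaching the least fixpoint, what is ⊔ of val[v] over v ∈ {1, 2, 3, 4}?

⊤

Iteration log — 15 steps:
  step 1. node 0  ⊔preds=⊥  new=⊥  stable
  step 2. node 1  ⊔preds=⊥  new=⊥  stable
  step 3. node 2  ⊔preds=5  new=1  old=⊥  +wl: 
  step 4. node 3  ⊔preds=1  new=1  old=⊥  +wl: 0,1,2
  step 5. node 4  ⊔preds=1  new=5  stable
  step 6. node 0  ⊔preds=1  new=2  old=⊥  +wl: 3
  step 7. node 1  ⊔preds=1  new=1  old=⊥  +wl: 4
  step 8. node 2  ⊔preds=⊤  new=⊤  old=1  +wl: 
  step 9. node 3  ⊔preds=⊤  new=⊤  old=1  +wl: 0,1,2
  step 10. node 4  ⊔preds=⊤  new=⊤  old=5  +wl: 
  step 11. node 0  ⊔preds=⊤  new=⊤  old=2  +wl: 3
  step 12. node 1  ⊔preds=⊤  new=⊤  old=1  +wl: 4
  step 13. node 2  ⊔preds=⊤  new=⊤  stable
  step 14. node 3  ⊔preds=⊤  new=⊤  stable
  step 15. node 4  ⊔preds=⊤  new=⊤  stable

Least fixpoint reached:
  node 0: ⊤
  node 1: ⊤
  node 2: ⊤
  node 3: ⊤
  node 4: ⊤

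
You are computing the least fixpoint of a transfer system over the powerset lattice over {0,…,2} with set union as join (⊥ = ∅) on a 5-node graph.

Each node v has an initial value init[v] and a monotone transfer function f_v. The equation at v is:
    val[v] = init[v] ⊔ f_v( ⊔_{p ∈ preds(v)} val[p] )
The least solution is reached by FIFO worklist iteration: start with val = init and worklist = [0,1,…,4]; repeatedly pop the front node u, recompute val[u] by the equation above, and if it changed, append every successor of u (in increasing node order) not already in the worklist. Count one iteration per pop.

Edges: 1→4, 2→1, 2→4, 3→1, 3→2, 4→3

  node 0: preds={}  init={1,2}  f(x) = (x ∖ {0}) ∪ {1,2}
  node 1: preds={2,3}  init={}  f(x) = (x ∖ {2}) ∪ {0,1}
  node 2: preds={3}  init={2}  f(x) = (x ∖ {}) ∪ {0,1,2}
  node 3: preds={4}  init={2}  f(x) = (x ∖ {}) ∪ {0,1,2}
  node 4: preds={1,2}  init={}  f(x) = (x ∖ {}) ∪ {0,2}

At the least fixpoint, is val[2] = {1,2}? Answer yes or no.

no

Trace (8 dequeues):
  [1] u=0 | in {} | out {1,2} | ==
  [2] u=1 | in {2} | out {0,1} | prev {} | push {}
  [3] u=2 | in {2} | out {0,1,2} | prev {2} | push {1}
  [4] u=3 | in {} | out {0,1,2} | prev {2} | push {2}
  [5] u=4 | in {0,1,2} | out {0,1,2} | prev {} | push {3}
  [6] u=1 | in {0,1,2} | out {0,1} | ==
  [7] u=2 | in {0,1,2} | out {0,1,2} | ==
  [8] u=3 | in {0,1,2} | out {0,1,2} | ==

Converged values:
  [0] {1,2}
  [1] {0,1}
  [2] {0,1,2}
  [3] {0,1,2}
  [4] {0,1,2}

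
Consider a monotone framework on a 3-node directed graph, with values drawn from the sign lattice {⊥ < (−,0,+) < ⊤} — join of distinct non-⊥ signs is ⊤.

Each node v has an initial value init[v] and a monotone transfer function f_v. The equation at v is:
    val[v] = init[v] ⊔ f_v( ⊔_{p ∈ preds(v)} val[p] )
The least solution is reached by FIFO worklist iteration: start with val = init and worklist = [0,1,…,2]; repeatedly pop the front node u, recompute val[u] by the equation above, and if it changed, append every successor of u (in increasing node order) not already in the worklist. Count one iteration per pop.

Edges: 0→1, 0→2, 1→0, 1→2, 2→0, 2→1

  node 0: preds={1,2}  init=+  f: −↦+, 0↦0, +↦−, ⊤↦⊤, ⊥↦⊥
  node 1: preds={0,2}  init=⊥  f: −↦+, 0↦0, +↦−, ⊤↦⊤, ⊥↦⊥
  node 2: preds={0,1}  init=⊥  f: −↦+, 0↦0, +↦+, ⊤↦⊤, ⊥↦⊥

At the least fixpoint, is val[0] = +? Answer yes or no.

Trace (7 dequeues):
  [1] u=0 | in ⊥ | out + | ==
  [2] u=1 | in + | out − | prev ⊥ | push {0}
  [3] u=2 | in ⊤ | out ⊤ | prev ⊥ | push {1}
  [4] u=0 | in ⊤ | out ⊤ | prev + | push {2}
  [5] u=1 | in ⊤ | out ⊤ | prev − | push {0}
  [6] u=2 | in ⊤ | out ⊤ | ==
  [7] u=0 | in ⊤ | out ⊤ | ==

Converged values:
  [0] ⊤
  [1] ⊤
  [2] ⊤

no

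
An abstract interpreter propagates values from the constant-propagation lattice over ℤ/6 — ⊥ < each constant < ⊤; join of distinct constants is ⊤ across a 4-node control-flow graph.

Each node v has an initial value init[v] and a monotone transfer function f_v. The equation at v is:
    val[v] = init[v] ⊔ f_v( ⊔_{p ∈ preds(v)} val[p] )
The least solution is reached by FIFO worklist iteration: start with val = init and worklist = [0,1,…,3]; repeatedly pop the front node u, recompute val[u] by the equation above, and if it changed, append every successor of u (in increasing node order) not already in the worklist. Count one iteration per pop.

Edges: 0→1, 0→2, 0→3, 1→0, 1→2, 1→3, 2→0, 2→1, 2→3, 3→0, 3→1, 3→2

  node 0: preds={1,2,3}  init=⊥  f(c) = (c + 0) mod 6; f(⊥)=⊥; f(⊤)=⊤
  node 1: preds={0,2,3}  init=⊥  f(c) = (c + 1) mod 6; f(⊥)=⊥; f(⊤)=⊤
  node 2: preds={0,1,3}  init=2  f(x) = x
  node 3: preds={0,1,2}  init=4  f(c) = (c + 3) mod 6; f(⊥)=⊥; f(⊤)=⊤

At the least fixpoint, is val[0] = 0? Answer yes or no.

no

Worklist (7 pops):
  #1 pop 0: in=⊤ → ⊤ (was ⊥); enqueue []
  #2 pop 1: in=⊤ → ⊤ (was ⊥); enqueue [0]
  #3 pop 2: in=⊤ → ⊤ (was 2); enqueue [1]
  #4 pop 3: in=⊤ → ⊤ (was 4); enqueue [2]
  #5 pop 0: in=⊤ → ⊤ (no change)
  #6 pop 1: in=⊤ → ⊤ (no change)
  #7 pop 2: in=⊤ → ⊤ (no change)

Fixpoint:
  val[0] = ⊤
  val[1] = ⊤
  val[2] = ⊤
  val[3] = ⊤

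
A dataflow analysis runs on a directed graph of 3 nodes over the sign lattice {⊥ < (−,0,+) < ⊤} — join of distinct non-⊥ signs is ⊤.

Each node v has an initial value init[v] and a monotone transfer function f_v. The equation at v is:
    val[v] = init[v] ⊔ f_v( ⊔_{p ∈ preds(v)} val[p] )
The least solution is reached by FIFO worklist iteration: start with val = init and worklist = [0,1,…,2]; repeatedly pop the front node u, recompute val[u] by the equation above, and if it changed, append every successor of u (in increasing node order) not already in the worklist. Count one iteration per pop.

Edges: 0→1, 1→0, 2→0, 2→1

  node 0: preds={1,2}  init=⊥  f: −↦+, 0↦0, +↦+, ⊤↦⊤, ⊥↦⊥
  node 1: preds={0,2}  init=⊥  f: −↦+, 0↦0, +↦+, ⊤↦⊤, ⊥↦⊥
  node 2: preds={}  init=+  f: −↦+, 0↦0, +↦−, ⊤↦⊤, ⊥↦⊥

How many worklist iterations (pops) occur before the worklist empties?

Trace (4 dequeues):
  [1] u=0 | in + | out + | prev ⊥ | push {}
  [2] u=1 | in + | out + | prev ⊥ | push {0}
  [3] u=2 | in ⊥ | out + | ==
  [4] u=0 | in + | out + | ==

Converged values:
  [0] +
  [1] +
  [2] +

4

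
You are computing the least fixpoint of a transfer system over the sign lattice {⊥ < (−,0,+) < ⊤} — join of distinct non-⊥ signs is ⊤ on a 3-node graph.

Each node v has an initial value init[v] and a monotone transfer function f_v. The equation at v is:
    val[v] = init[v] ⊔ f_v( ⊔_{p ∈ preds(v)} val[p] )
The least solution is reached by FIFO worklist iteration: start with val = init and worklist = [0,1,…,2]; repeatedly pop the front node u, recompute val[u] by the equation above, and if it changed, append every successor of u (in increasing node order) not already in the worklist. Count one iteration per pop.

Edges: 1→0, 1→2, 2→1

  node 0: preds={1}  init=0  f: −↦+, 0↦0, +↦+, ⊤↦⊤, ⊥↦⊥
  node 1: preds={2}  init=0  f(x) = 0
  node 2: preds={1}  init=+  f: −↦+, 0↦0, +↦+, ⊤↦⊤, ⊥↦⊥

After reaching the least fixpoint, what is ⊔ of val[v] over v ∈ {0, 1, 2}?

Worklist (4 pops):
  #1 pop 0: in=0 → 0 (no change)
  #2 pop 1: in=+ → 0 (no change)
  #3 pop 2: in=0 → ⊤ (was +); enqueue [1]
  #4 pop 1: in=⊤ → 0 (no change)

Fixpoint:
  val[0] = 0
  val[1] = 0
  val[2] = ⊤

⊤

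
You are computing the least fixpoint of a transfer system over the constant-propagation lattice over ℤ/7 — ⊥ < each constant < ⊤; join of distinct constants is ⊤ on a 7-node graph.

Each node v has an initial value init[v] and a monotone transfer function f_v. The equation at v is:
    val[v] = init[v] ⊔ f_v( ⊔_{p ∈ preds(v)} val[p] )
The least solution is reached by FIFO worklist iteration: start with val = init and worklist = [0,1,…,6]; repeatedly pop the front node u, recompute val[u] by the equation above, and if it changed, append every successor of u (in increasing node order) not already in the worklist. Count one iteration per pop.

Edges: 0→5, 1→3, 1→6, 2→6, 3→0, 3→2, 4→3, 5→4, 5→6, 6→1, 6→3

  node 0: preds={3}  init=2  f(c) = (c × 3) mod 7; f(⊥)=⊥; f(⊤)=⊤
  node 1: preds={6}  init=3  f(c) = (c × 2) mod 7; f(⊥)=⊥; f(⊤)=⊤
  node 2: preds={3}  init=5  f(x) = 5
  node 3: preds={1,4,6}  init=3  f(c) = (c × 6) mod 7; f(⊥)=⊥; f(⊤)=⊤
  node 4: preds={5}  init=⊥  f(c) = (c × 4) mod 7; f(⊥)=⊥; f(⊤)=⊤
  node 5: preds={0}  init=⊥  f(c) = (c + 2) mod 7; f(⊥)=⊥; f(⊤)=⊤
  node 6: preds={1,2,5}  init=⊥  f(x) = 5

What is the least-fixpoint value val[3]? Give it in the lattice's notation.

Worklist (16 pops):
  #1 pop 0: in=3 → 2 (no change)
  #2 pop 1: in=⊥ → 3 (no change)
  #3 pop 2: in=3 → 5 (no change)
  #4 pop 3: in=3 → ⊤ (was 3); enqueue [0,2]
  #5 pop 4: in=⊥ → ⊥ (no change)
  #6 pop 5: in=2 → 4 (was ⊥); enqueue [4]
  #7 pop 6: in=⊤ → 5 (was ⊥); enqueue [1,3]
  #8 pop 0: in=⊤ → ⊤ (was 2); enqueue [5]
  #9 pop 2: in=⊤ → 5 (no change)
  #10 pop 4: in=4 → 2 (was ⊥); enqueue []
  #11 pop 1: in=5 → 3 (no change)
  #12 pop 3: in=⊤ → ⊤ (no change)
  #13 pop 5: in=⊤ → ⊤ (was 4); enqueue [4,6]
  #14 pop 4: in=⊤ → ⊤ (was 2); enqueue [3]
  #15 pop 6: in=⊤ → 5 (no change)
  #16 pop 3: in=⊤ → ⊤ (no change)

Fixpoint:
  val[0] = ⊤
  val[1] = 3
  val[2] = 5
  val[3] = ⊤
  val[4] = ⊤
  val[5] = ⊤
  val[6] = 5

⊤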